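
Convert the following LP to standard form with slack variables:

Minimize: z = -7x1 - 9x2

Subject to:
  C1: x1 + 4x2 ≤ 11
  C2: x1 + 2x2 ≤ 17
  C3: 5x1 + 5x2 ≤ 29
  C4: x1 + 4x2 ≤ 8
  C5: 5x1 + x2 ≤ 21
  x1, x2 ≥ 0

min z = -7x1 - 9x2

s.t.
  x1 + 4x2 + s1 = 11
  x1 + 2x2 + s2 = 17
  5x1 + 5x2 + s3 = 29
  x1 + 4x2 + s4 = 8
  5x1 + x2 + s5 = 21
  x1, x2, s1, s2, s3, s4, s5 ≥ 0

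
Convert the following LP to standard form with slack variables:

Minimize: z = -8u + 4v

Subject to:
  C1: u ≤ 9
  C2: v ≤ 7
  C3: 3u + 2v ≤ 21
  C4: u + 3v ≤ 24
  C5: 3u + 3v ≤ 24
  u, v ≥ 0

min z = -8u + 4v

s.t.
  u + s1 = 9
  v + s2 = 7
  3u + 2v + s3 = 21
  u + 3v + s4 = 24
  3u + 3v + s5 = 24
  u, v, s1, s2, s3, s4, s5 ≥ 0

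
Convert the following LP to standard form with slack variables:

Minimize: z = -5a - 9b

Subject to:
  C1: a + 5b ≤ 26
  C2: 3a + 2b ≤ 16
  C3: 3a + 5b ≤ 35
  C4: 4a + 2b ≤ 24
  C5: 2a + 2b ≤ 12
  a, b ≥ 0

min z = -5a - 9b

s.t.
  a + 5b + s1 = 26
  3a + 2b + s2 = 16
  3a + 5b + s3 = 35
  4a + 2b + s4 = 24
  2a + 2b + s5 = 12
  a, b, s1, s2, s3, s4, s5 ≥ 0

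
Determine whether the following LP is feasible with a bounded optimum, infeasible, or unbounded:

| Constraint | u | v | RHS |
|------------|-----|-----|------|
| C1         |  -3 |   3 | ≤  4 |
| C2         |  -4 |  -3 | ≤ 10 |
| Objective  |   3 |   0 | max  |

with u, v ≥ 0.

Unbounded (objective can increase without bound)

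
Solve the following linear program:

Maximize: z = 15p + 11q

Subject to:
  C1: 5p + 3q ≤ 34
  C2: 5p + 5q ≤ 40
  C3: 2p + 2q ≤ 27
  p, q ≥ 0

Evaluate the objective at each vertex of the feasible region:
  z(0, 0) = 0
  z(6.8, 0) = 102
  z(5, 3) = 108  ←
  z(0, 8) = 88
The maximum is at p = 5, q = 3.

p = 5, q = 3, z = 108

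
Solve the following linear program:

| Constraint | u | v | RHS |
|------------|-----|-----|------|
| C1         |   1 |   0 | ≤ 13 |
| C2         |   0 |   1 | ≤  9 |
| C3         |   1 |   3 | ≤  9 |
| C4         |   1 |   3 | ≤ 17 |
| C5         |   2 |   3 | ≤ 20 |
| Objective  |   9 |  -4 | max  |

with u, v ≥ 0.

Evaluate the objective at each vertex of the feasible region:
  z(0, 0) = 0
  z(9, 0) = 81  ←
  z(0, 3) = -12
The maximum is at u = 9, v = 0.

u = 9, v = 0, z = 81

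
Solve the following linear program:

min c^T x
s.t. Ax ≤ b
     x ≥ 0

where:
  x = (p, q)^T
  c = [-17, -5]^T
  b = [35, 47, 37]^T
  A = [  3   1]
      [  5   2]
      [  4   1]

Evaluate the objective at each vertex of the feasible region:
  z(0, 0) = 0
  z(9.25, 0) = -157.2
  z(9, 1) = -158  ←
  z(0, 23.5) = -117.5
The minimum is at p = 9, q = 1.

p = 9, q = 1, z = -158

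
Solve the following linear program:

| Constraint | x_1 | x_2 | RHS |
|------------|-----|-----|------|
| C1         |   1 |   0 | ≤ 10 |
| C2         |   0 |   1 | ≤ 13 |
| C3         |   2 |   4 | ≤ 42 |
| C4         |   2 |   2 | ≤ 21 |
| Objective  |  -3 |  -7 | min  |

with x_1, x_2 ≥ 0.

Evaluate the objective at each vertex of the feasible region:
  z(0, 0) = 0
  z(10, 0) = -30
  z(10, 0.5) = -33.5
  z(0, 10.5) = -73.5  ←
The minimum is at x_1 = 0, x_2 = 10.5.

x_1 = 0, x_2 = 10.5, z = -73.5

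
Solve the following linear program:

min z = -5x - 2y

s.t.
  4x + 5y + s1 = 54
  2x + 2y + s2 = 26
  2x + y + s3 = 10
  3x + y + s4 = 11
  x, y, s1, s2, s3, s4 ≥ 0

Evaluate the objective at each vertex of the feasible region:
  z(0, 0) = 0
  z(3.667, 0) = -18.33
  z(1, 8) = -21  ←
  z(0, 10) = -20
The minimum is at x = 1, y = 8.

x = 1, y = 8, z = -21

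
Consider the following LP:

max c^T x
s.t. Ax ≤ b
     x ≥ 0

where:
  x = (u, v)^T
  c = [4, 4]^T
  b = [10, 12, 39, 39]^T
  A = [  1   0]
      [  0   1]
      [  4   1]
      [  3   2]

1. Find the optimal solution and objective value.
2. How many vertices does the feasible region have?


1. u = 5, v = 12, z = 68
2. 5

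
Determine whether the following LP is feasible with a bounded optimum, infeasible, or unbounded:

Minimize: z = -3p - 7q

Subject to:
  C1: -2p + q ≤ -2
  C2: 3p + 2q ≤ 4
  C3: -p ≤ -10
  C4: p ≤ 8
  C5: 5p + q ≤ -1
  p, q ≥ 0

Infeasible (no feasible solution exists)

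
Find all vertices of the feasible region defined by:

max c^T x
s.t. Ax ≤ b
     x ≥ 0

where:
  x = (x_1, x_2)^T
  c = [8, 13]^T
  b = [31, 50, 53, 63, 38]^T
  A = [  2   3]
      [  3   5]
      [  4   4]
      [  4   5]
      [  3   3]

(0, 0), (12.67, 0), (7, 5.667), (5, 7), (0, 10)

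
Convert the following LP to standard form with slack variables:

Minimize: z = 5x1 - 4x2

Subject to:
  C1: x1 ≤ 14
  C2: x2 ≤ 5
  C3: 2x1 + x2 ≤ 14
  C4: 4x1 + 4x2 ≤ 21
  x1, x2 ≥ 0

min z = 5x1 - 4x2

s.t.
  x1 + s1 = 14
  x2 + s2 = 5
  2x1 + x2 + s3 = 14
  4x1 + 4x2 + s4 = 21
  x1, x2, s1, s2, s3, s4 ≥ 0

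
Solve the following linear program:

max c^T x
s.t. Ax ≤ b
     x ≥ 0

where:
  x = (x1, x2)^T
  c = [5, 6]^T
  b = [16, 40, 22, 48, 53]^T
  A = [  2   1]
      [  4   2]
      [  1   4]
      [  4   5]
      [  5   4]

Evaluate the objective at each vertex of the feasible region:
  z(0, 0) = 0
  z(8, 0) = 40
  z(6, 4) = 54  ←
  z(0, 5.5) = 33
The maximum is at x1 = 6, x2 = 4.

x1 = 6, x2 = 4, z = 54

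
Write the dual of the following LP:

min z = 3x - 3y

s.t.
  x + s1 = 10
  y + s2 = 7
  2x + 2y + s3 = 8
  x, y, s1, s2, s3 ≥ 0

Primal min cᵀx s.t. Ax ≤ b, x ≥ 0  →  Dual max −bᵀy s.t. Aᵀy ≥ −c, y ≥ 0.

Maximize: z = -10y1 - 7y2 - 8y3

Subject to:
  y1 + 2y3 ≥ -3
  y2 + 2y3 ≥ 3
  y1, y2, y3 ≥ 0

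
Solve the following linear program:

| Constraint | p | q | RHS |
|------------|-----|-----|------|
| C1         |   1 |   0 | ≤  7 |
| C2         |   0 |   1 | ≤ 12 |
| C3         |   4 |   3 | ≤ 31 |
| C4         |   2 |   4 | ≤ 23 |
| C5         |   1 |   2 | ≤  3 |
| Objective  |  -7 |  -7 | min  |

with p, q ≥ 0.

Evaluate the objective at each vertex of the feasible region:
  z(0, 0) = 0
  z(3, 0) = -21  ←
  z(0, 1.5) = -10.5
The minimum is at p = 3, q = 0.

p = 3, q = 0, z = -21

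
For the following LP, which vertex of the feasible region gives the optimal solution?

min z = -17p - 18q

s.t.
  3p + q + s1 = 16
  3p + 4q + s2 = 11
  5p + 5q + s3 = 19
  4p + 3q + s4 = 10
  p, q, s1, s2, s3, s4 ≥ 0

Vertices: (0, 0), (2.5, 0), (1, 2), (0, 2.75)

Evaluate the objective at each vertex of the feasible region:
  z(0, 0) = 0
  z(2.5, 0) = -42.5
  z(1, 2) = -53  ←
  z(0, 2.75) = -49.5
The minimum is at p = 1, q = 2.

(1, 2)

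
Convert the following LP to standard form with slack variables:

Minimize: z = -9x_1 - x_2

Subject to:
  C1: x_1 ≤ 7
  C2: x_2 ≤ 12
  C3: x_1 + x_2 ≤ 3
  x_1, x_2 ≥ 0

min z = -9x_1 - x_2

s.t.
  x_1 + s1 = 7
  x_2 + s2 = 12
  x_1 + x_2 + s3 = 3
  x_1, x_2, s1, s2, s3 ≥ 0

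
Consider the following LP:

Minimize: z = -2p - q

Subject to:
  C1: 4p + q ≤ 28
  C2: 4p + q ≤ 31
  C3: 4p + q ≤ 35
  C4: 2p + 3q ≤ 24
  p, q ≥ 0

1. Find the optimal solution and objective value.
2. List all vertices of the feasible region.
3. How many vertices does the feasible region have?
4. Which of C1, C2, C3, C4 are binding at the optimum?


1. p = 6, q = 4, z = -16
2. (0, 0), (7, 0), (6, 4), (0, 8)
3. 4
4. C1, C4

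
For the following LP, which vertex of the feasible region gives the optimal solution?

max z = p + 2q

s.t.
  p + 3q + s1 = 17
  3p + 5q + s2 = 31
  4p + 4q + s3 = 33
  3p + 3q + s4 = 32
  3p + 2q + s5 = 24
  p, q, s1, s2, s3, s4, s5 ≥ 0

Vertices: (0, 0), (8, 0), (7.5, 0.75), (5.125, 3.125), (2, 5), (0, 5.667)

Evaluate the objective at each vertex of the feasible region:
  z(0, 0) = 0
  z(8, 0) = 8
  z(7.5, 0.75) = 9
  z(5.125, 3.125) = 11.38
  z(2, 5) = 12  ←
  z(0, 5.667) = 11.33
The maximum is at p = 2, q = 5.

(2, 5)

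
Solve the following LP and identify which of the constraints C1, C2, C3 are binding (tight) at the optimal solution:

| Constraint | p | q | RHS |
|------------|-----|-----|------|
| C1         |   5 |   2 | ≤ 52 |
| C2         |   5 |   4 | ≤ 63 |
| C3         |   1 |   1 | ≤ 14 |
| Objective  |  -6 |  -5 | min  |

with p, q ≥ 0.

At p = 7, q = 7, compute slack b - a·x for each constraint:
  C1: 52 − 49 = 3  (slack)
  C2: 63 − 63 = 0  (binding)
  C3: 14 − 14 = 0  (binding)

Optimal: p = 7, q = 7
Binding: C2, C3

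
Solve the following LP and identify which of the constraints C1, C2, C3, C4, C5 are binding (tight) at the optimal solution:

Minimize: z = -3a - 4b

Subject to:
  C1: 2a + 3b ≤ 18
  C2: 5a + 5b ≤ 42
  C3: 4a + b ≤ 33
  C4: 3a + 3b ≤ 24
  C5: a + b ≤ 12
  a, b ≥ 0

At a = 6, b = 2, compute slack b - a·x for each constraint:
  C1: 18 − 18 = 0  (binding)
  C2: 42 − 40 = 2  (slack)
  C3: 33 − 26 = 7  (slack)
  C4: 24 − 24 = 0  (binding)
  C5: 12 − 8 = 4  (slack)

Optimal: a = 6, b = 2
Binding: C1, C4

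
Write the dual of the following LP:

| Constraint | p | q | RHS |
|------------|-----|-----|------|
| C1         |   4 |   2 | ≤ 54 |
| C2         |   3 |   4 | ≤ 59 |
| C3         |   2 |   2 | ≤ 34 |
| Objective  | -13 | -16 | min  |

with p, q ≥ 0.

Primal min cᵀx s.t. Ax ≤ b, x ≥ 0  →  Dual max −bᵀy s.t. Aᵀy ≥ −c, y ≥ 0.

Maximize: z = -54y1 - 59y2 - 34y3

Subject to:
  4y1 + 3y2 + 2y3 ≥ 13
  2y1 + 4y2 + 2y3 ≥ 16
  y1, y2, y3 ≥ 0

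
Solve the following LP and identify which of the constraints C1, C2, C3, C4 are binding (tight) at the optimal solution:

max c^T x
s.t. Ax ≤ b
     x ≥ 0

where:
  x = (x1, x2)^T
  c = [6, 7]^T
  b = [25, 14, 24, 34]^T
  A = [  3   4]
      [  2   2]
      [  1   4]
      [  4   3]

At x1 = 3, x2 = 4, compute slack b - a·x for each constraint:
  C1: 25 − 25 = 0  (binding)
  C2: 14 − 14 = 0  (binding)
  C3: 24 − 19 = 5  (slack)
  C4: 34 − 24 = 10  (slack)

Optimal: x1 = 3, x2 = 4
Binding: C1, C2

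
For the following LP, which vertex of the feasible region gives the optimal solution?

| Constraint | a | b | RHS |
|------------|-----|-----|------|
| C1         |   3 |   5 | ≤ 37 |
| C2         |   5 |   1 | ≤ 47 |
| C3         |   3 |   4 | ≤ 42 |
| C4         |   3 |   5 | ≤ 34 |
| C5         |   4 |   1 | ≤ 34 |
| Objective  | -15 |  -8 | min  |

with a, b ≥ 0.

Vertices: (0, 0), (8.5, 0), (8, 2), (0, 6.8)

Evaluate the objective at each vertex of the feasible region:
  z(0, 0) = 0
  z(8.5, 0) = -127.5
  z(8, 2) = -136  ←
  z(0, 6.8) = -54.4
The minimum is at a = 8, b = 2.

(8, 2)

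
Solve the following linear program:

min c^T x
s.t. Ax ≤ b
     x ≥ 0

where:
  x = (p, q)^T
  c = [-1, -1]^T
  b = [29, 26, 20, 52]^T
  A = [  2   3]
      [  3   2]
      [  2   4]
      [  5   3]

Evaluate the objective at each vertex of the feasible region:
  z(0, 0) = 0
  z(8.667, 0) = -8.667
  z(8, 1) = -9  ←
  z(0, 5) = -5
The minimum is at p = 8, q = 1.

p = 8, q = 1, z = -9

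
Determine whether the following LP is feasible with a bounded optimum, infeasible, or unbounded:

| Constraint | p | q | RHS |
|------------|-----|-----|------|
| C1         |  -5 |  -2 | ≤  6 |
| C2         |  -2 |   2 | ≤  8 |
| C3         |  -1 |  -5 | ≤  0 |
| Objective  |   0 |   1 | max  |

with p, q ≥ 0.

Unbounded (objective can increase without bound)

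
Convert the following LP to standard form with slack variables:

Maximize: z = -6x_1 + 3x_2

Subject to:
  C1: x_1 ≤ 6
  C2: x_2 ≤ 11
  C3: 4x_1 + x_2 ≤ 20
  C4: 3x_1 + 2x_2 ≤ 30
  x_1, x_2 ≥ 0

max z = -6x_1 + 3x_2

s.t.
  x_1 + s1 = 6
  x_2 + s2 = 11
  4x_1 + x_2 + s3 = 20
  3x_1 + 2x_2 + s4 = 30
  x_1, x_2, s1, s2, s3, s4 ≥ 0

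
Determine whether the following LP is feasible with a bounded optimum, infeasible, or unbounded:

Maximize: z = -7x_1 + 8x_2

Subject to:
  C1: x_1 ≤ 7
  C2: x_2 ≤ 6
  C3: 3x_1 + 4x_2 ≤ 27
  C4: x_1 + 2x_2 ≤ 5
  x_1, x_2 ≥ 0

Feasible with a bounded optimal solution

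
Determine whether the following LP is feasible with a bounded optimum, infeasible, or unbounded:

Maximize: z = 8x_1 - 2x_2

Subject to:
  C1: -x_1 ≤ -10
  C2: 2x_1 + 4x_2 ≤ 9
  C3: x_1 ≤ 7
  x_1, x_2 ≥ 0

Infeasible (no feasible solution exists)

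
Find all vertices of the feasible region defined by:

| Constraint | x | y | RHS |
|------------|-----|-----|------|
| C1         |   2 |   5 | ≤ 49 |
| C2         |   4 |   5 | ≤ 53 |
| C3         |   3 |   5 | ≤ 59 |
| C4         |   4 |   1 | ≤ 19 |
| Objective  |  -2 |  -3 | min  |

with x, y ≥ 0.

(0, 0), (4.75, 0), (2.625, 8.5), (2, 9), (0, 9.8)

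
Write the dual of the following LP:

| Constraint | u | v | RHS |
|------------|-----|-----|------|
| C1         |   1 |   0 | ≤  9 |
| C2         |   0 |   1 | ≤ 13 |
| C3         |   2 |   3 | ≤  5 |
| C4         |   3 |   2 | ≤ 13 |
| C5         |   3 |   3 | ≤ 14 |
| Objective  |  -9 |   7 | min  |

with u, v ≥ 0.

Primal min cᵀx s.t. Ax ≤ b, x ≥ 0  →  Dual max −bᵀy s.t. Aᵀy ≥ −c, y ≥ 0.

Maximize: z = -9y1 - 13y2 - 5y3 - 13y4 - 14y5

Subject to:
  y1 + 2y3 + 3y4 + 3y5 ≥ 9
  y2 + 3y3 + 2y4 + 3y5 ≥ -7
  y1, y2, y3, y4, y5 ≥ 0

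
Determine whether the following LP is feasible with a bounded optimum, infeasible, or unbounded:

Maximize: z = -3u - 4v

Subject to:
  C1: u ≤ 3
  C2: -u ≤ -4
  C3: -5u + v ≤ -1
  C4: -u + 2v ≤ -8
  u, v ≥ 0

Infeasible (no feasible solution exists)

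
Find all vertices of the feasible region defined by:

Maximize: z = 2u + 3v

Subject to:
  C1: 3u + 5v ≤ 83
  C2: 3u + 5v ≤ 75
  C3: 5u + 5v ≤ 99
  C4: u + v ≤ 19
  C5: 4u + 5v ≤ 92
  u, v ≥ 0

(0, 0), (19, 0), (10, 9), (0, 15)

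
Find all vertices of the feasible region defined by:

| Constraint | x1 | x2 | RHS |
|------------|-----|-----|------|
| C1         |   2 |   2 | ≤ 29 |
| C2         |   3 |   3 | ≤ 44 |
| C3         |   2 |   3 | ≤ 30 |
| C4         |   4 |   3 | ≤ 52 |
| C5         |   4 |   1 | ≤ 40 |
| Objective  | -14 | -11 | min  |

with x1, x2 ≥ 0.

(0, 0), (10, 0), (9, 4), (0, 10)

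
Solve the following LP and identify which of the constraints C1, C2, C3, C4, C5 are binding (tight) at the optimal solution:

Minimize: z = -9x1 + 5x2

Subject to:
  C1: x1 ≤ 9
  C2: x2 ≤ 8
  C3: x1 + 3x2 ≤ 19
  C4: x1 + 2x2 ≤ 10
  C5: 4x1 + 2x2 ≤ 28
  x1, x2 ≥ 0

At x1 = 7, x2 = 0, compute slack b - a·x for each constraint:
  C1: 9 − 7 = 2  (slack)
  C2: 8 − 0 = 8  (slack)
  C3: 19 − 7 = 12  (slack)
  C4: 10 − 7 = 3  (slack)
  C5: 28 − 28 = 0  (binding)

Optimal: x1 = 7, x2 = 0
Binding: C5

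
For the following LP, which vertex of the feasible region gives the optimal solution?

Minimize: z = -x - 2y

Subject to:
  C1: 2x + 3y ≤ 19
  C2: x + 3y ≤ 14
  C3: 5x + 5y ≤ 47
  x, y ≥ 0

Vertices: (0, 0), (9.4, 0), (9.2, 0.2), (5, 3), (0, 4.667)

Evaluate the objective at each vertex of the feasible region:
  z(0, 0) = 0
  z(9.4, 0) = -9.4
  z(9.2, 0.2) = -9.6
  z(5, 3) = -11  ←
  z(0, 4.667) = -9.333
The minimum is at x = 5, y = 3.

(5, 3)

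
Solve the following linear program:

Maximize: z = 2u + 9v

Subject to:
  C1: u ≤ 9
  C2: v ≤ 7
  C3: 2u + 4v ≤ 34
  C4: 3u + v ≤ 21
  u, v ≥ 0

Evaluate the objective at each vertex of the feasible region:
  z(0, 0) = 0
  z(7, 0) = 14
  z(5, 6) = 64
  z(3, 7) = 69  ←
  z(0, 7) = 63
The maximum is at u = 3, v = 7.

u = 3, v = 7, z = 69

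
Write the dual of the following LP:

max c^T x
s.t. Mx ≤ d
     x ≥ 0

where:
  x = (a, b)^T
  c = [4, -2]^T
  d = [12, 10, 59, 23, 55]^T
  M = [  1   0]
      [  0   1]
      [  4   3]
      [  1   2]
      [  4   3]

Primal max cᵀx s.t. Ax ≤ b, x ≥ 0  →  Dual min bᵀy s.t. Aᵀy ≥ c, y ≥ 0.

Minimize: z = 12y1 + 10y2 + 59y3 + 23y4 + 55y5

Subject to:
  y1 + 4y3 + y4 + 4y5 ≥ 4
  y2 + 3y3 + 2y4 + 3y5 ≥ -2
  y1, y2, y3, y4, y5 ≥ 0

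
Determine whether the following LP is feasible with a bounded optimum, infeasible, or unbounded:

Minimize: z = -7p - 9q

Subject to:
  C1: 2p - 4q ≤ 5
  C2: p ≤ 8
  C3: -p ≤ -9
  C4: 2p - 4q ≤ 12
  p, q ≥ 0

Infeasible (no feasible solution exists)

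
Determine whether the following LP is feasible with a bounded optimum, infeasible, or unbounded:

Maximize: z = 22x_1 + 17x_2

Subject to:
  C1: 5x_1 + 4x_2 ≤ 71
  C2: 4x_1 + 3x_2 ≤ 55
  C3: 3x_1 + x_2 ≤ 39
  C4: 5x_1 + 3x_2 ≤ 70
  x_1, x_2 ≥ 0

Feasible with a bounded optimal solution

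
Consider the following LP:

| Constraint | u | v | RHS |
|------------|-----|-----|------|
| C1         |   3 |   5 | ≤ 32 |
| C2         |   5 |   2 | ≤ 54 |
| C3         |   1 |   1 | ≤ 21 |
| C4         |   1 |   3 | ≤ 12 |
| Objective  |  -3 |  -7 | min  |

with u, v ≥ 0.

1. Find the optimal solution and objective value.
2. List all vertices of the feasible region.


1. u = 9, v = 1, z = -34
2. (0, 0), (10.67, 0), (9, 1), (0, 4)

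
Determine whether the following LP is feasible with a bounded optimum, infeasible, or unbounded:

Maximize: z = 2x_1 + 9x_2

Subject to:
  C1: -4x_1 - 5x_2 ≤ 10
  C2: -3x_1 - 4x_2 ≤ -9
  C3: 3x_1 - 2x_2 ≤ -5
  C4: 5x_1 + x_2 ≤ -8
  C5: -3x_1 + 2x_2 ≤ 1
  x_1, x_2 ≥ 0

Infeasible (no feasible solution exists)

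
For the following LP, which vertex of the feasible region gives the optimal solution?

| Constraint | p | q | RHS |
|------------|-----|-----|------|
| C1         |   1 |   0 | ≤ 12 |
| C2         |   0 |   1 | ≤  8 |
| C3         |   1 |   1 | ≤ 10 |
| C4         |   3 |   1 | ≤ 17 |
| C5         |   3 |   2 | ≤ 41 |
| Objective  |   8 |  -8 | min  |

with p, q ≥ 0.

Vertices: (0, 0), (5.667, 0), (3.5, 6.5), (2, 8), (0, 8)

Evaluate the objective at each vertex of the feasible region:
  z(0, 0) = 0
  z(5.667, 0) = 45.33
  z(3.5, 6.5) = -24
  z(2, 8) = -48
  z(0, 8) = -64  ←
The minimum is at p = 0, q = 8.

(0, 8)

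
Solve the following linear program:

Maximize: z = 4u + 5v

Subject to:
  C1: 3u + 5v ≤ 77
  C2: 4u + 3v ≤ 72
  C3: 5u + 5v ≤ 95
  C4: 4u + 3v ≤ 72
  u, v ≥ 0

Evaluate the objective at each vertex of the feasible region:
  z(0, 0) = 0
  z(18, 0) = 72
  z(15, 4) = 80
  z(9, 10) = 86  ←
  z(0, 15.4) = 77
The maximum is at u = 9, v = 10.

u = 9, v = 10, z = 86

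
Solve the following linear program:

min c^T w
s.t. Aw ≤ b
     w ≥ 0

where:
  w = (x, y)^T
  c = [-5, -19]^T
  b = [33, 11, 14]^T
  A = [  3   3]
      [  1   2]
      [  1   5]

Evaluate the objective at each vertex of the feasible region:
  z(0, 0) = 0
  z(11, 0) = -55
  z(9, 1) = -64  ←
  z(0, 2.8) = -53.2
The minimum is at x = 9, y = 1.

x = 9, y = 1, z = -64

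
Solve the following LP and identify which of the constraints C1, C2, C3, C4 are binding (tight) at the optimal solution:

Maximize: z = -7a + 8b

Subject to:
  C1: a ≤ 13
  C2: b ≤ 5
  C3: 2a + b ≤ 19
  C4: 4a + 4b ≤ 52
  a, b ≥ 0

At a = 0, b = 5, compute slack b - a·x for each constraint:
  C1: 13 − 0 = 13  (slack)
  C2: 5 − 5 = 0  (binding)
  C3: 19 − 5 = 14  (slack)
  C4: 52 − 20 = 32  (slack)

Optimal: a = 0, b = 5
Binding: C2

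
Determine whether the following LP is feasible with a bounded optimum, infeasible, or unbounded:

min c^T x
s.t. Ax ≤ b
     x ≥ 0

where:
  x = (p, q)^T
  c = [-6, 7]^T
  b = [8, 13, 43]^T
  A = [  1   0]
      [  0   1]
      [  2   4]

Feasible with a bounded optimal solution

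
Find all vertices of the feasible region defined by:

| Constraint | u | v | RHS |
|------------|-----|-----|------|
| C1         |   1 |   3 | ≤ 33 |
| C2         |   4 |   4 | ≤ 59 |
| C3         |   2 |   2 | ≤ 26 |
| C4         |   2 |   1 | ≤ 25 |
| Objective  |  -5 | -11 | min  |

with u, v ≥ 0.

(0, 0), (12.5, 0), (12, 1), (3, 10), (0, 11)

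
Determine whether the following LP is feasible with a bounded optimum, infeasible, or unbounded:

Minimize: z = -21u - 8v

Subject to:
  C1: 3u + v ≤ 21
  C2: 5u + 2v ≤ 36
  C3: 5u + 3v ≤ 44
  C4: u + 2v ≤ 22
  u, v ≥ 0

Feasible with a bounded optimal solution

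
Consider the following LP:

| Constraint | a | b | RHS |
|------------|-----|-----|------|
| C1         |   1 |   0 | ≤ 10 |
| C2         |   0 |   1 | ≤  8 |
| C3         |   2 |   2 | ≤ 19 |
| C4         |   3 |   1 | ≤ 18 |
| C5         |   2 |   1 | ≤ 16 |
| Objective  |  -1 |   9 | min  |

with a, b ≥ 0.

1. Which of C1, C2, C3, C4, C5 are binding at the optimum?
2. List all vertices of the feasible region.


1. C4
2. (0, 0), (6, 0), (4.25, 5.25), (1.5, 8), (0, 8)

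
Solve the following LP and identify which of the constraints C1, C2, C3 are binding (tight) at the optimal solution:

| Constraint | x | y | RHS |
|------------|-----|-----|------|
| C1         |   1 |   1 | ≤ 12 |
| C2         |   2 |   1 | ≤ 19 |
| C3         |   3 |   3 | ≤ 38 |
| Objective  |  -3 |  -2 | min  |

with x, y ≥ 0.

At x = 7, y = 5, compute slack b - a·x for each constraint:
  C1: 12 − 12 = 0  (binding)
  C2: 19 − 19 = 0  (binding)
  C3: 38 − 36 = 2  (slack)

Optimal: x = 7, y = 5
Binding: C1, C2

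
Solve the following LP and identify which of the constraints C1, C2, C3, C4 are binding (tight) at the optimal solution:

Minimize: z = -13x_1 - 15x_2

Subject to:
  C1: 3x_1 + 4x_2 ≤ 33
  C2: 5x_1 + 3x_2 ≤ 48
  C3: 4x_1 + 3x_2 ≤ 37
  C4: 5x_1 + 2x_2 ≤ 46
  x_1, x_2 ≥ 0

At x_1 = 7, x_2 = 3, compute slack b - a·x for each constraint:
  C1: 33 − 33 = 0  (binding)
  C2: 48 − 44 = 4  (slack)
  C3: 37 − 37 = 0  (binding)
  C4: 46 − 41 = 5  (slack)

Optimal: x_1 = 7, x_2 = 3
Binding: C1, C3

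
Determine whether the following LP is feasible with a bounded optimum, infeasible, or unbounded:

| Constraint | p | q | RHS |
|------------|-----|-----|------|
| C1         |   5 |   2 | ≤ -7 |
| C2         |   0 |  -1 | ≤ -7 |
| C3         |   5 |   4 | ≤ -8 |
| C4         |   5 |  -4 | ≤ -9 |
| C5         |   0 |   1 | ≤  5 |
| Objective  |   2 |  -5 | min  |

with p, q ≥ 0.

Infeasible (no feasible solution exists)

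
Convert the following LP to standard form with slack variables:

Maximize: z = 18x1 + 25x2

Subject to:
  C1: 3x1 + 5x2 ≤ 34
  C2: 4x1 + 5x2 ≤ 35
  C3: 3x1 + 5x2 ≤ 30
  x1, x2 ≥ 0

max z = 18x1 + 25x2

s.t.
  3x1 + 5x2 + s1 = 34
  4x1 + 5x2 + s2 = 35
  3x1 + 5x2 + s3 = 30
  x1, x2, s1, s2, s3 ≥ 0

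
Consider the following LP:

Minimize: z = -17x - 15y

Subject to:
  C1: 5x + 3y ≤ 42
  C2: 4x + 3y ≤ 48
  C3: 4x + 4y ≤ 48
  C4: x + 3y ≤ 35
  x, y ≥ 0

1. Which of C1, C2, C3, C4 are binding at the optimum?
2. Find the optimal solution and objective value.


1. C1, C3
2. x = 3, y = 9, z = -186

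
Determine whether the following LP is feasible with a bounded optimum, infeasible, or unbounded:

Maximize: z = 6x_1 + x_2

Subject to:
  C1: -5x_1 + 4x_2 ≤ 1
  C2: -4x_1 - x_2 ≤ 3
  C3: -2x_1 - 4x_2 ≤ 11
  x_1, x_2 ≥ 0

Unbounded (objective can increase without bound)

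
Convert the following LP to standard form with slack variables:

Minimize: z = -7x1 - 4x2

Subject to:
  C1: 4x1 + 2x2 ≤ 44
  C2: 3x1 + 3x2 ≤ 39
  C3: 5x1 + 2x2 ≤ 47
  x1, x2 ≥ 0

min z = -7x1 - 4x2

s.t.
  4x1 + 2x2 + s1 = 44
  3x1 + 3x2 + s2 = 39
  5x1 + 2x2 + s3 = 47
  x1, x2, s1, s2, s3 ≥ 0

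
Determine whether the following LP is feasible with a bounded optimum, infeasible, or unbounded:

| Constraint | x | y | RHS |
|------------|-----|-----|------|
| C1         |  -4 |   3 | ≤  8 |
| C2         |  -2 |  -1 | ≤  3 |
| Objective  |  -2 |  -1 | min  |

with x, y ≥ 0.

Unbounded (objective can decrease without bound)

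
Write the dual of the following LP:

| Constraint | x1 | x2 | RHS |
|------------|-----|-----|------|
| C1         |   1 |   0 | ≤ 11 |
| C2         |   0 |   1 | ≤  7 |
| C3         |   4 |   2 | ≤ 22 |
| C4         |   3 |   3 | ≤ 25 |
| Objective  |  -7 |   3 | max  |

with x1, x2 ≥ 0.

Primal max cᵀx s.t. Ax ≤ b, x ≥ 0  →  Dual min bᵀy s.t. Aᵀy ≥ c, y ≥ 0.

Minimize: z = 11y1 + 7y2 + 22y3 + 25y4

Subject to:
  y1 + 4y3 + 3y4 ≥ -7
  y2 + 2y3 + 3y4 ≥ 3
  y1, y2, y3, y4 ≥ 0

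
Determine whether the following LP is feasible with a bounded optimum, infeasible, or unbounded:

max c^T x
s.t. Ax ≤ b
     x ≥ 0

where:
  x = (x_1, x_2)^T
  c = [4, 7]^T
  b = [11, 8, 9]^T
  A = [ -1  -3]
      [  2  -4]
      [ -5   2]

Unbounded (objective can increase without bound)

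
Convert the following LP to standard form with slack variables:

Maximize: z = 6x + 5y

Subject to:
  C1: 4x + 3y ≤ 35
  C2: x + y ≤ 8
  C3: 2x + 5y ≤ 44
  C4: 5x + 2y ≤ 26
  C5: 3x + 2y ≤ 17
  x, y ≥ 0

max z = 6x + 5y

s.t.
  4x + 3y + s1 = 35
  x + y + s2 = 8
  2x + 5y + s3 = 44
  5x + 2y + s4 = 26
  3x + 2y + s5 = 17
  x, y, s1, s2, s3, s4, s5 ≥ 0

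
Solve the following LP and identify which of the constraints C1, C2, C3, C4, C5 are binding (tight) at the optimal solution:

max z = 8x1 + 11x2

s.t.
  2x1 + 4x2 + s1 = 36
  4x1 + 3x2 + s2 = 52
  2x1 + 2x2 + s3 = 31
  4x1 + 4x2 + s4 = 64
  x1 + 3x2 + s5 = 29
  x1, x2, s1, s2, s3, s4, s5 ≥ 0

At x1 = 10, x2 = 4, compute slack b - a·x for each constraint:
  C1: 36 − 36 = 0  (binding)
  C2: 52 − 52 = 0  (binding)
  C3: 31 − 28 = 3  (slack)
  C4: 64 − 56 = 8  (slack)
  C5: 29 − 22 = 7  (slack)

Optimal: x1 = 10, x2 = 4
Binding: C1, C2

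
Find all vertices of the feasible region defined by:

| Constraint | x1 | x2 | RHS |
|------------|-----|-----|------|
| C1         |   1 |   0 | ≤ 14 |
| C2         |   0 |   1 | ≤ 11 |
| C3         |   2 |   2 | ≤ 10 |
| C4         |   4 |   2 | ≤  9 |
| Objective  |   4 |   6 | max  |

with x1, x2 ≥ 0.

(0, 0), (2.25, 0), (0, 4.5)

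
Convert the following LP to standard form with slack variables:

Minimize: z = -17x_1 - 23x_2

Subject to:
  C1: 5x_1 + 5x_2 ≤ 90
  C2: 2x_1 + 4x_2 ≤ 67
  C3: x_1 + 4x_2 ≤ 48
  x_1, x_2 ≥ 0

min z = -17x_1 - 23x_2

s.t.
  5x_1 + 5x_2 + s1 = 90
  2x_1 + 4x_2 + s2 = 67
  x_1 + 4x_2 + s3 = 48
  x_1, x_2, s1, s2, s3 ≥ 0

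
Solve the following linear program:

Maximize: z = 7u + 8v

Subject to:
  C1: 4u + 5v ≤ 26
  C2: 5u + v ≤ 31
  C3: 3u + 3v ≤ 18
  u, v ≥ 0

Evaluate the objective at each vertex of the feasible region:
  z(0, 0) = 0
  z(6, 0) = 42
  z(4, 2) = 44  ←
  z(0, 5.2) = 41.6
The maximum is at u = 4, v = 2.

u = 4, v = 2, z = 44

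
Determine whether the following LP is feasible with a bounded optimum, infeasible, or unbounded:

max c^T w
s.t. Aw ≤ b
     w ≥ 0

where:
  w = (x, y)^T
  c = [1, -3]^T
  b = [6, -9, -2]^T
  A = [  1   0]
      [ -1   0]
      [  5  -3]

Infeasible (no feasible solution exists)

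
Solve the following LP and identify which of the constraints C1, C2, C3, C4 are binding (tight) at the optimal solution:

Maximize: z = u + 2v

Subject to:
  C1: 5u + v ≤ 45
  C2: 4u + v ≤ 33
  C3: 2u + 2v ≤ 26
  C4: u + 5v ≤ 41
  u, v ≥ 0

At u = 6, v = 7, compute slack b - a·x for each constraint:
  C1: 45 − 37 = 8  (slack)
  C2: 33 − 31 = 2  (slack)
  C3: 26 − 26 = 0  (binding)
  C4: 41 − 41 = 0  (binding)

Optimal: u = 6, v = 7
Binding: C3, C4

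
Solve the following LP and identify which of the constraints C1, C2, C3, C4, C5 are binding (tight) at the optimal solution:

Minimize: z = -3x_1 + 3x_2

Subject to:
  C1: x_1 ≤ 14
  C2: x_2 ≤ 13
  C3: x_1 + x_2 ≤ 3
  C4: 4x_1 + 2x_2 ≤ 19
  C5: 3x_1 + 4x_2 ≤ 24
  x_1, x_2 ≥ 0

At x_1 = 3, x_2 = 0, compute slack b - a·x for each constraint:
  C1: 14 − 3 = 11  (slack)
  C2: 13 − 0 = 13  (slack)
  C3: 3 − 3 = 0  (binding)
  C4: 19 − 12 = 7  (slack)
  C5: 24 − 9 = 15  (slack)

Optimal: x_1 = 3, x_2 = 0
Binding: C3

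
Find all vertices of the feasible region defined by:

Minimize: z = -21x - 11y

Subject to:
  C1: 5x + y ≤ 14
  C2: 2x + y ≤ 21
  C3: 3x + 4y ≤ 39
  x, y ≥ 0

(0, 0), (2.8, 0), (1, 9), (0, 9.75)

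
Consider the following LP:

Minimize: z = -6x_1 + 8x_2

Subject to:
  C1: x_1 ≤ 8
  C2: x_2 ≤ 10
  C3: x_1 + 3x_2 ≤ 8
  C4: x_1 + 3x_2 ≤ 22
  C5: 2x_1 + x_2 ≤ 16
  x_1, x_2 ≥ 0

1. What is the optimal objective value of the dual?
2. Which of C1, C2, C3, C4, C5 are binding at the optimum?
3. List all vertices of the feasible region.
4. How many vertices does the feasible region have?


1. -48
2. C1, C3, C5
3. (0, 0), (8, 0), (0, 2.667)
4. 3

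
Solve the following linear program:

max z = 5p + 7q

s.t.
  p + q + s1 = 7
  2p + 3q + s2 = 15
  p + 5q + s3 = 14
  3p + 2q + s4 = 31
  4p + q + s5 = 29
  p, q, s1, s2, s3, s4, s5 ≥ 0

Evaluate the objective at each vertex of the feasible region:
  z(0, 0) = 0
  z(7, 0) = 35
  z(6, 1) = 37  ←
  z(4.714, 1.857) = 36.57
  z(0, 2.8) = 19.6
The maximum is at p = 6, q = 1.

p = 6, q = 1, z = 37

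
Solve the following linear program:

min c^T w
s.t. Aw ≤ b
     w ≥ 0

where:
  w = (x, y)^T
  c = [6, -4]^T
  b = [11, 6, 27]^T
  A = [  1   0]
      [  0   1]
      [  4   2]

Evaluate the objective at each vertex of the feasible region:
  z(0, 0) = 0
  z(6.75, 0) = 40.5
  z(3.75, 6) = -1.5
  z(0, 6) = -24  ←
The minimum is at x = 0, y = 6.

x = 0, y = 6, z = -24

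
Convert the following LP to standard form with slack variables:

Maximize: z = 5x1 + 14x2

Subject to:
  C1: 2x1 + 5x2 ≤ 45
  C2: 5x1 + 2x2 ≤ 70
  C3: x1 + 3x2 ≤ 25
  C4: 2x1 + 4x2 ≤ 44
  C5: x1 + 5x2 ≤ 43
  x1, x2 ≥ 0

max z = 5x1 + 14x2

s.t.
  2x1 + 5x2 + s1 = 45
  5x1 + 2x2 + s2 = 70
  x1 + 3x2 + s3 = 25
  2x1 + 4x2 + s4 = 44
  x1 + 5x2 + s5 = 43
  x1, x2, s1, s2, s3, s4, s5 ≥ 0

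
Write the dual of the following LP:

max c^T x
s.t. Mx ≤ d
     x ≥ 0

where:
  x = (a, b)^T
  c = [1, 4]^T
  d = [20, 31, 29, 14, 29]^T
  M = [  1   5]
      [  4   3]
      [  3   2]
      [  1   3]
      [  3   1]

Primal max cᵀx s.t. Ax ≤ b, x ≥ 0  →  Dual min bᵀy s.t. Aᵀy ≥ c, y ≥ 0.

Minimize: z = 20y1 + 31y2 + 29y3 + 14y4 + 29y5

Subject to:
  y1 + 4y2 + 3y3 + y4 + 3y5 ≥ 1
  5y1 + 3y2 + 2y3 + 3y4 + y5 ≥ 4
  y1, y2, y3, y4, y5 ≥ 0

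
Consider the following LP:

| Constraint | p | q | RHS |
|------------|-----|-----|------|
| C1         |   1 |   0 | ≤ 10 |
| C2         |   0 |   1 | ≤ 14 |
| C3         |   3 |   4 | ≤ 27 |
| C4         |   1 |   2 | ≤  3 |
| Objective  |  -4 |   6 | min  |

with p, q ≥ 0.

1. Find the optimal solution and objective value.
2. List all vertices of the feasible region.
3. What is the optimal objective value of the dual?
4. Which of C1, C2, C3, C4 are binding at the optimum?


1. p = 3, q = 0, z = -12
2. (0, 0), (3, 0), (0, 1.5)
3. -12
4. C4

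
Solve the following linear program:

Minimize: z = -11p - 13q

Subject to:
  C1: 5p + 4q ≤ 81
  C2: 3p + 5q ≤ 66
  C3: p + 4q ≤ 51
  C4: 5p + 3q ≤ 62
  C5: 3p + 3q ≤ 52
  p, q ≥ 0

Evaluate the objective at each vertex of the feasible region:
  z(0, 0) = 0
  z(12.4, 0) = -136.4
  z(7, 9) = -194  ←
  z(1.286, 12.43) = -175.7
  z(0, 12.75) = -165.8
The minimum is at p = 7, q = 9.

p = 7, q = 9, z = -194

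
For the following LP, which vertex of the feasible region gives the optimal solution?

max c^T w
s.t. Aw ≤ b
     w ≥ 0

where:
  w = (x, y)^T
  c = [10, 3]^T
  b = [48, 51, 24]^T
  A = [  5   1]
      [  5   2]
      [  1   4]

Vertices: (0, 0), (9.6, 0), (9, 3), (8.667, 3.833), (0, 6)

Evaluate the objective at each vertex of the feasible region:
  z(0, 0) = 0
  z(9.6, 0) = 96
  z(9, 3) = 99  ←
  z(8.667, 3.833) = 98.17
  z(0, 6) = 18
The maximum is at x = 9, y = 3.

(9, 3)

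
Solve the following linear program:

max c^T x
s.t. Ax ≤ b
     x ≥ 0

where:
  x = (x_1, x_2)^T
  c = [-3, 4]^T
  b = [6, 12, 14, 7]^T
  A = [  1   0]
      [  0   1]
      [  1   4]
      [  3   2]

Evaluate the objective at each vertex of the feasible region:
  z(0, 0) = 0
  z(2.333, 0) = -7
  z(0, 3.5) = 14  ←
The maximum is at x_1 = 0, x_2 = 3.5.

x_1 = 0, x_2 = 3.5, z = 14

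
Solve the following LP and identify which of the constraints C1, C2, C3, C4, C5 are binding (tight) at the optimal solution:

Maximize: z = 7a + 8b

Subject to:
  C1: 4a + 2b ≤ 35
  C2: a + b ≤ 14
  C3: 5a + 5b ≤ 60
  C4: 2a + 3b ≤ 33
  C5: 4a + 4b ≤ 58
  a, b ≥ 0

At a = 3, b = 9, compute slack b - a·x for each constraint:
  C1: 35 − 30 = 5  (slack)
  C2: 14 − 12 = 2  (slack)
  C3: 60 − 60 = 0  (binding)
  C4: 33 − 33 = 0  (binding)
  C5: 58 − 48 = 10  (slack)

Optimal: a = 3, b = 9
Binding: C3, C4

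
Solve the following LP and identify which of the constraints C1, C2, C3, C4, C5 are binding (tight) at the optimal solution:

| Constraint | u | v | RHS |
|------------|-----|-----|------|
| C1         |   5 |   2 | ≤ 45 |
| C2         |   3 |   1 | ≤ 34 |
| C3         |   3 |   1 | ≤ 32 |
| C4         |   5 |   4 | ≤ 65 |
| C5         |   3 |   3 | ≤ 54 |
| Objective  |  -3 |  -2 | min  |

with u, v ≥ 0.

At u = 5, v = 10, compute slack b - a·x for each constraint:
  C1: 45 − 45 = 0  (binding)
  C2: 34 − 25 = 9  (slack)
  C3: 32 − 25 = 7  (slack)
  C4: 65 − 65 = 0  (binding)
  C5: 54 − 45 = 9  (slack)

Optimal: u = 5, v = 10
Binding: C1, C4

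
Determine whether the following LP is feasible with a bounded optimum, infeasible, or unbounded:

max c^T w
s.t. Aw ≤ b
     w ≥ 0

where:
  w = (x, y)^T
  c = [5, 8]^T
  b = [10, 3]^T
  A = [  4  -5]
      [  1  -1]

Unbounded (objective can increase without bound)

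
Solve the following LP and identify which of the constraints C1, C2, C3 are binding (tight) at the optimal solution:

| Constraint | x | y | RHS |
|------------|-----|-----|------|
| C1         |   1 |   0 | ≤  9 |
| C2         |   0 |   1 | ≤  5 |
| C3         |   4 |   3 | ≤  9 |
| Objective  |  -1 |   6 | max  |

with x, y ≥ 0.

At x = 0, y = 3, compute slack b - a·x for each constraint:
  C1: 9 − 0 = 9  (slack)
  C2: 5 − 3 = 2  (slack)
  C3: 9 − 9 = 0  (binding)

Optimal: x = 0, y = 3
Binding: C3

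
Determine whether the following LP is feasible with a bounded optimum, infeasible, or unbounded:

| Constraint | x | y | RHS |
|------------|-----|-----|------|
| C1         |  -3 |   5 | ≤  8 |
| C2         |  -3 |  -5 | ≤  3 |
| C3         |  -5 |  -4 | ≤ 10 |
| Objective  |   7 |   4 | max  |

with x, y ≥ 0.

Unbounded (objective can increase without bound)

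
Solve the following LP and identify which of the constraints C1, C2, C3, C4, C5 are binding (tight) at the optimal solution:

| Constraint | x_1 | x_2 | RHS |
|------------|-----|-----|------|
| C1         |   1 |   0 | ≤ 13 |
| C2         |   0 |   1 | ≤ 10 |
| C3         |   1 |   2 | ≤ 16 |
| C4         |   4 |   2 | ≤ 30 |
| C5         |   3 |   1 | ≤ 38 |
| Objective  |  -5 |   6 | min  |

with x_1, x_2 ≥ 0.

At x_1 = 7.5, x_2 = 0, compute slack b - a·x for each constraint:
  C1: 13 − 7.5 = 5.5  (slack)
  C2: 10 − 0 = 10  (slack)
  C3: 16 − 7.5 = 8.5  (slack)
  C4: 30 − 30 = 0  (binding)
  C5: 38 − 22.5 = 15.5  (slack)

Optimal: x_1 = 7.5, x_2 = 0
Binding: C4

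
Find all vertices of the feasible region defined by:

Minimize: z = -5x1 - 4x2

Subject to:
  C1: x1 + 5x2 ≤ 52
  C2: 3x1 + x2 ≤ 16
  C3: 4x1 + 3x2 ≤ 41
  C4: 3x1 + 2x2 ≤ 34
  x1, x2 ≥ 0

(0, 0), (5.333, 0), (2, 10), (0, 10.4)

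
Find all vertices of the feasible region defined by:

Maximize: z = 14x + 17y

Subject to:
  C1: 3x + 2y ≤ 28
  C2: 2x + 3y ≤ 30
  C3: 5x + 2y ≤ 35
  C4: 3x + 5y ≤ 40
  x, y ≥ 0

(0, 0), (7, 0), (5, 5), (0, 8)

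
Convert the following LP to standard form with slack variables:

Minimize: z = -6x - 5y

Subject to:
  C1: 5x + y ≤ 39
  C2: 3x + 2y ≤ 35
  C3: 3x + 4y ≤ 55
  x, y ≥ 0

min z = -6x - 5y

s.t.
  5x + y + s1 = 39
  3x + 2y + s2 = 35
  3x + 4y + s3 = 55
  x, y, s1, s2, s3 ≥ 0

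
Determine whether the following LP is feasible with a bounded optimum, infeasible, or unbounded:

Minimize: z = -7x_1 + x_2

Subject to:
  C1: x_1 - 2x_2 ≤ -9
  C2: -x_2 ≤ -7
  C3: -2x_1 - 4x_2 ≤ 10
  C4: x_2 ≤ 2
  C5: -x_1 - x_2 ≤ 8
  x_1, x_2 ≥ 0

Infeasible (no feasible solution exists)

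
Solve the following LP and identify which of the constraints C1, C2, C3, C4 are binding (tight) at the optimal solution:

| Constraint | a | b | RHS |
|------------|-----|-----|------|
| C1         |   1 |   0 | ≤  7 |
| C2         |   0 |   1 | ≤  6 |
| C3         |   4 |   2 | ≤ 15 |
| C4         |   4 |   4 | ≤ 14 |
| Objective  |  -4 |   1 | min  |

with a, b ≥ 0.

At a = 3.5, b = 0, compute slack b - a·x for each constraint:
  C1: 7 − 3.5 = 3.5  (slack)
  C2: 6 − 0 = 6  (slack)
  C3: 15 − 14 = 1  (slack)
  C4: 14 − 14 = 0  (binding)

Optimal: a = 3.5, b = 0
Binding: C4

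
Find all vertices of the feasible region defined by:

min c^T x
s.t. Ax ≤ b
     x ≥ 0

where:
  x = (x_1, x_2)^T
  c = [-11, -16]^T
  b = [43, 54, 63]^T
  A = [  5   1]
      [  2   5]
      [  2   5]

(0, 0), (8.6, 0), (7, 8), (0, 10.8)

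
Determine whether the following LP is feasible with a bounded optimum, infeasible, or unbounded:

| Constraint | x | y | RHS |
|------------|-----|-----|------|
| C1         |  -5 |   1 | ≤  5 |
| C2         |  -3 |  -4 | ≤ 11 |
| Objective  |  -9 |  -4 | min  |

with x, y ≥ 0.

Unbounded (objective can decrease without bound)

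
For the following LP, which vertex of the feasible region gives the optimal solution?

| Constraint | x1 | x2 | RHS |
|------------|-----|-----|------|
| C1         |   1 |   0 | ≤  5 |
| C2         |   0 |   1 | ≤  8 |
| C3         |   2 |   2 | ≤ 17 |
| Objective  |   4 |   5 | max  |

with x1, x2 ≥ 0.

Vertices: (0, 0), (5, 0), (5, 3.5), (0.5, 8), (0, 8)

Evaluate the objective at each vertex of the feasible region:
  z(0, 0) = 0
  z(5, 0) = 20
  z(5, 3.5) = 37.5
  z(0.5, 8) = 42  ←
  z(0, 8) = 40
The maximum is at x1 = 0.5, x2 = 8.

(0.5, 8)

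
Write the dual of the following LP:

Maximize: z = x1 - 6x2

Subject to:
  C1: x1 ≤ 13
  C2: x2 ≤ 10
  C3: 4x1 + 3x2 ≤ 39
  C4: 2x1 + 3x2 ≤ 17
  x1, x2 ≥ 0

Primal max cᵀx s.t. Ax ≤ b, x ≥ 0  →  Dual min bᵀy s.t. Aᵀy ≥ c, y ≥ 0.

Minimize: z = 13y1 + 10y2 + 39y3 + 17y4

Subject to:
  y1 + 4y3 + 2y4 ≥ 1
  y2 + 3y3 + 3y4 ≥ -6
  y1, y2, y3, y4 ≥ 0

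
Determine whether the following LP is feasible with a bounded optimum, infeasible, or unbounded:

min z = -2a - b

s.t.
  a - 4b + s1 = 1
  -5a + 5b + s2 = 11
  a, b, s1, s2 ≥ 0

Unbounded (objective can decrease without bound)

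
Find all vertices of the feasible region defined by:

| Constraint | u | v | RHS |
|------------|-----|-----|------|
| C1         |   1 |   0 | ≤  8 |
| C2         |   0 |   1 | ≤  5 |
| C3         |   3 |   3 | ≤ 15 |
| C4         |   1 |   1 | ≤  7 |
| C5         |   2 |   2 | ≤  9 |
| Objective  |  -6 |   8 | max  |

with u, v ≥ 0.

(0, 0), (4.5, 0), (0, 4.5)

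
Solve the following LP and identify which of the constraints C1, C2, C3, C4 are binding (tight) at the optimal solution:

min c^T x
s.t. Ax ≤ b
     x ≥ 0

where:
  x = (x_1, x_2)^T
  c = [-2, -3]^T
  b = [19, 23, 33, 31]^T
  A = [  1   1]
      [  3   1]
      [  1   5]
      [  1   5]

At x_1 = 6, x_2 = 5, compute slack b - a·x for each constraint:
  C1: 19 − 11 = 8  (slack)
  C2: 23 − 23 = 0  (binding)
  C3: 33 − 31 = 2  (slack)
  C4: 31 − 31 = 0  (binding)

Optimal: x_1 = 6, x_2 = 5
Binding: C2, C4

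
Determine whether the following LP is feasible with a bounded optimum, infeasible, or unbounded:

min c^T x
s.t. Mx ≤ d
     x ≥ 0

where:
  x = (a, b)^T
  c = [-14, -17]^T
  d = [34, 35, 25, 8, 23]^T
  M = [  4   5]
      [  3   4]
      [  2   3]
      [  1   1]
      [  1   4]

Feasible with a bounded optimal solution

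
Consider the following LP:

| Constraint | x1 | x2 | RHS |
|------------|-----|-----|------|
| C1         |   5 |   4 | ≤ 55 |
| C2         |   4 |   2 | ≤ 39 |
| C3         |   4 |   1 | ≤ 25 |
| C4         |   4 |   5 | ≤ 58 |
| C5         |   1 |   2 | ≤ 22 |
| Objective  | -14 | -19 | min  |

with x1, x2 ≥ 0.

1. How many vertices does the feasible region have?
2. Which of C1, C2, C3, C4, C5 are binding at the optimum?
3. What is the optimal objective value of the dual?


1. 5
2. C4, C5
3. -218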